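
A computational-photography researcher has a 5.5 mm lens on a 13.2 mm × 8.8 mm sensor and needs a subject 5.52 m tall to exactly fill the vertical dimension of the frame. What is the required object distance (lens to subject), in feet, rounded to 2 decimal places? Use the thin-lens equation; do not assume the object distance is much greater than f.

11.34 ft

W: 5.52 m = 5520 mm.
Magnification m = h/W = dᵢ/dₒ; combined with 1/f = 1/dₒ + 1/dᵢ this gives dₒ = f·(1 + W/h).
dₒ = 5.5 mm × (1 + 5520/8.8) = 5.5 × 628.2727 ≈ 3455.500 mm = 3455.500/304.8 ft = 11.3369 ft.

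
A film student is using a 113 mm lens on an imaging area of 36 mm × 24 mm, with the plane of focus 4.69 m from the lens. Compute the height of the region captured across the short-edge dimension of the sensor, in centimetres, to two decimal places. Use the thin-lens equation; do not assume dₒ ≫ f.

97.21 cm

dₒ: 4.69 m = 4690 mm.
Similar triangles through the lens centre give W/dₒ = h/dᵢ; with 1/f = 1/dₒ + 1/dᵢ this gives W = h·(dₒ − f)/f.
W = 24 mm × (4690 − 113) / 113 = 24 × 40.5044 ≈ 972.106 mm = 97.2106 cm.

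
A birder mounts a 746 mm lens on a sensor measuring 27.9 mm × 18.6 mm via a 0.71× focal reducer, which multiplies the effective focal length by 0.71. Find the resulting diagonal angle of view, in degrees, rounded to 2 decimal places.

Effective focal length f = 746 × 0.71 = 529.66 mm.
Sensor diagonal = √(27.9² + 18.6²) = √1124.3700 ≈ 33.5316 mm.
α = 2·arctan(33.532 / (2 × 529.66)) = 2·arctan(0.03165) ≈ 3.6261°.

3.63°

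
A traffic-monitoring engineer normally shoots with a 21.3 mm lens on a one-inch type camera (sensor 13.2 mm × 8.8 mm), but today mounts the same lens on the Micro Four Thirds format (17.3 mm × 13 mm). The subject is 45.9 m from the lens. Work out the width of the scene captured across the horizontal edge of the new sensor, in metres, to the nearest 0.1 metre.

37.3 m

The focal length stays 21.3 mm; the relevant sensor dimension is now w = 17.3 mm. Object distance dₒ = 45.9 m = 45900 mm.
Thin-lens field width W = w·(dₒ − f)/f = 17.3 × (45900 − 21.3)/21.3 ≈ 37262.982 mm = 37.263 m.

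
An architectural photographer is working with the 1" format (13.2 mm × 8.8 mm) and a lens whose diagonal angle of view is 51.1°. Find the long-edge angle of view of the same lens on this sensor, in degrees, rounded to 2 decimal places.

Sensor diagonal = √(13.2² + 8.8²) = √251.6800 ≈ 15.8644 mm.
From the diagonal AOV: f = 15.8644 / (2·tan(25.55°)) = 15.8644 / 0.95609 ≈ 16.5929 mm.
Long-edge AOV = 2·arctan(13.2 / (2 × 16.5929)) = 2·arctan(0.39776) ≈ 43.3813°.

43.38°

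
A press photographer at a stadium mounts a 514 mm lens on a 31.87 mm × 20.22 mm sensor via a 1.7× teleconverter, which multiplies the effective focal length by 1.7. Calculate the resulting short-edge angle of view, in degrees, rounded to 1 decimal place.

Effective focal length f = 514 × 1.7 = 873.8 mm.
α = 2·arctan(20.22 / (2 × 873.8)) = 2·arctan(0.01157) ≈ 1.3258°.

1.3°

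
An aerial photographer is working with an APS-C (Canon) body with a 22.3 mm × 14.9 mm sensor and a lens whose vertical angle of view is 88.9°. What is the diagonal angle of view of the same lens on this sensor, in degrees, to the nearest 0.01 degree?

120.95°

From the vertical AOV: f = 14.9 / (2·tan(44.45°)) = 14.9 / 1.96197 ≈ 7.5944 mm.
Sensor diagonal = √(22.3² + 14.9²) = √719.3000 ≈ 26.8198 mm.
Diagonal AOV = 2·arctan(26.8198 / (2 × 7.5944)) = 2·arctan(1.76575) ≈ 120.9516°.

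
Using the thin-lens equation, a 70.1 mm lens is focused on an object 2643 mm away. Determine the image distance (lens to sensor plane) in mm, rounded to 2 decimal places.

72.01 mm

1/dᵢ = 1/f − 1/dₒ = 1/70.1 − 1/2643 = 0.0138870 mm⁻¹.
dᵢ = 1/0.0138870 ≈ 72.0099 mm.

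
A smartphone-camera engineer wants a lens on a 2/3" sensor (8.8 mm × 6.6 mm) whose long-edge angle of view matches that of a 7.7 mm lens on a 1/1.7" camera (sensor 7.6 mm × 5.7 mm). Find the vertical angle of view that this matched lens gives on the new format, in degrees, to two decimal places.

40.62°

Equal long-edge AOV ⇒ f₂ = f₁ · 8.8/7.6 = 7.7 × 1.15789 ≈ 8.9158 mm.
Vertical AOV on the new format = 2·arctan(6.6 / (2 × 8.9158)) = 2·arctan(0.37013) ≈ 40.6220°.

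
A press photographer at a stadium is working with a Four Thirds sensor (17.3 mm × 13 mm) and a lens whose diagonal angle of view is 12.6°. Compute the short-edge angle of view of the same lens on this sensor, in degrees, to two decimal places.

7.59°

Sensor diagonal = √(17.3² + 13²) = √468.2900 ≈ 21.6400 mm.
From the diagonal AOV: f = 21.6400 / (2·tan(6.3°)) = 21.6400 / 0.22080 ≈ 98.0064 mm.
Short-edge AOV = 2·arctan(13 / (2 × 98.0064)) = 2·arctan(0.06632) ≈ 7.5889°.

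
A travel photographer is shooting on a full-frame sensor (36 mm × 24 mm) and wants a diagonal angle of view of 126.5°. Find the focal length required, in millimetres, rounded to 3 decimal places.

Sensor diagonal = √(36² + 24²) = √1872.0000 ≈ 43.2666 mm.
From α = 2·arctan(d/2f) we get f = d / (2·tan(α/2)).
With d = 43.2666 mm and α/2 = 63.25°, tan(α/2) ≈ 1.98396, so f ≈ 43.2666 / 3.96793 ≈ 10.9041 mm.

10.904 mm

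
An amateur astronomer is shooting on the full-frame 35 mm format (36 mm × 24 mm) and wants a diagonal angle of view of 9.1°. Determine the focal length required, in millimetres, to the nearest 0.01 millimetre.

271.84 mm

Sensor diagonal = √(36² + 24²) = √1872.0000 ≈ 43.2666 mm.
From α = 2·arctan(d/2f) we get f = d / (2·tan(α/2)).
With d = 43.2666 mm and α/2 = 4.55°, tan(α/2) ≈ 0.07958, so f ≈ 43.2666 / 0.15916 ≈ 271.8441 mm.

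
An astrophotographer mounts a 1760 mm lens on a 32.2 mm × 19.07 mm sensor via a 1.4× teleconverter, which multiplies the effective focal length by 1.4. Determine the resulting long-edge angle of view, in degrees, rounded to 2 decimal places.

Effective focal length f = 1760 × 1.4 = 2464 mm.
α = 2·arctan(32.2 / (2 × 2464)) = 2·arctan(0.00653) ≈ 0.7487°.

0.75°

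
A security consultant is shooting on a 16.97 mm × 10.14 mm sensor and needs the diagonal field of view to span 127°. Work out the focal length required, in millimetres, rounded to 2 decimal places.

Sensor diagonal = √(16.97² + 10.14²) = √390.8005 ≈ 19.7687 mm.
From α = 2·arctan(d/2f) we get f = d / (2·tan(α/2)).
With d = 19.7687 mm and α/2 = 63.5°, tan(α/2) ≈ 2.00569, so f ≈ 19.7687 / 4.01138 ≈ 4.9281 mm.

4.93 mm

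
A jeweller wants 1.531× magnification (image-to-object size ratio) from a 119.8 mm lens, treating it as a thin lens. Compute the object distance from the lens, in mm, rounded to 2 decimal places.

With m = dᵢ/dₒ and 1/f = 1/dₒ + 1/dᵢ, substituting dᵢ = m·dₒ gives 1/f = (1 + 1/m)/dₒ, hence dₒ = f·(1 + 1/m).
dₒ = 119.8 × (1 + 1/1.531) = 119.8 × 1.65317 ≈ 198.050 mm.

198.05 mm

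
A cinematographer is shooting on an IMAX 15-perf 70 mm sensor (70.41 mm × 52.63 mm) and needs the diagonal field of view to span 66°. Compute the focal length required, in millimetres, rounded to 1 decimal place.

Sensor diagonal = √(70.41² + 52.63²) = √7727.4850 ≈ 87.9061 mm.
From α = 2·arctan(d/2f) we get f = d / (2·tan(α/2)).
With d = 87.9061 mm and α/2 = 33°, tan(α/2) ≈ 0.64941, so f ≈ 87.9061 / 1.29882 ≈ 67.6818 mm.

67.7 mm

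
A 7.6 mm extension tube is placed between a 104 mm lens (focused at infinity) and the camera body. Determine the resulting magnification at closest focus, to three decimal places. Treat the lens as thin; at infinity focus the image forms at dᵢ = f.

The tube moves the image plane from f to f + e, so dᵢ = 104 + 7.6 = 111.6 mm. Focus is achieved when 1/f = 1/dₒ + 1/dᵢ, giving dₒ = 1/(1/f − 1/(f+e)).
Magnification m = dᵢ/dₒ = (f+e)·(1/f − 1/(f+e)) = e/f = 7.6/104 ≈ 0.0731.

0.073×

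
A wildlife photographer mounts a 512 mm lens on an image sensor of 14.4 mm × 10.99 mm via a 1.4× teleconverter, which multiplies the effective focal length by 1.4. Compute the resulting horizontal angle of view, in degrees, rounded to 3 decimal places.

Effective focal length f = 512 × 1.4 = 716.8 mm.
α = 2·arctan(14.4 / (2 × 716.8)) = 2·arctan(0.01004) ≈ 1.1510°.

1.151°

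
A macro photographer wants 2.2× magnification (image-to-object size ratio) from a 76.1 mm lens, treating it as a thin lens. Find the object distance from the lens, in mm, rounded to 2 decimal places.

With m = dᵢ/dₒ and 1/f = 1/dₒ + 1/dᵢ, substituting dᵢ = m·dₒ gives 1/f = (1 + 1/m)/dₒ, hence dₒ = f·(1 + 1/m).
dₒ = 76.1 × (1 + 1/2.2) = 76.1 × 1.45455 ≈ 110.691 mm.

110.69 mm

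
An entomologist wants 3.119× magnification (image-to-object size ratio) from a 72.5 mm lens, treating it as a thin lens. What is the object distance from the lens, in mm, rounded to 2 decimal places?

95.74 mm

With m = dᵢ/dₒ and 1/f = 1/dₒ + 1/dᵢ, substituting dᵢ = m·dₒ gives 1/f = (1 + 1/m)/dₒ, hence dₒ = f·(1 + 1/m).
dₒ = 72.5 × (1 + 1/3.119) = 72.5 × 1.32062 ≈ 95.745 mm.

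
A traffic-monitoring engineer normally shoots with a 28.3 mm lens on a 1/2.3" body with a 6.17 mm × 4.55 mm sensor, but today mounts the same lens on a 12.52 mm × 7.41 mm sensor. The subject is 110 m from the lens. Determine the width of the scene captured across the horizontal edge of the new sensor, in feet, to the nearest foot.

The focal length stays 28.3 mm; the relevant sensor dimension is now w = 12.52 mm. Object distance dₒ = 110 m = 110000 mm.
Thin-lens field width W = w·(dₒ − f)/f = 12.52 × (110000 − 28.3)/28.3 ≈ 48651.791 mm = 48651.791/304.8 ft = 159.619 ft.

160 ft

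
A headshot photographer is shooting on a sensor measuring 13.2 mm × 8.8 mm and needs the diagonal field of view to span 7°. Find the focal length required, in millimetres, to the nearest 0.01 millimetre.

129.69 mm

Sensor diagonal = √(13.2² + 8.8²) = √251.6800 ≈ 15.8644 mm.
From α = 2·arctan(d/2f) we get f = d / (2·tan(α/2)).
With d = 15.8644 mm and α/2 = 3.5°, tan(α/2) ≈ 0.06116, so f ≈ 15.8644 / 0.12233 ≈ 129.6905 mm.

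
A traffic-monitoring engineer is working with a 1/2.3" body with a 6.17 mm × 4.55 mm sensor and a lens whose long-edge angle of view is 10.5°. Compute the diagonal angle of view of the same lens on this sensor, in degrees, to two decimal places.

13.03°

From the long-edge AOV: f = 6.17 / (2·tan(5.25°)) = 6.17 / 0.18377 ≈ 33.5738 mm.
Sensor diagonal = √(6.17² + 4.55²) = √58.7714 ≈ 7.6663 mm.
Diagonal AOV = 2·arctan(7.6663 / (2 × 33.5738)) = 2·arctan(0.11417) ≈ 13.0265°.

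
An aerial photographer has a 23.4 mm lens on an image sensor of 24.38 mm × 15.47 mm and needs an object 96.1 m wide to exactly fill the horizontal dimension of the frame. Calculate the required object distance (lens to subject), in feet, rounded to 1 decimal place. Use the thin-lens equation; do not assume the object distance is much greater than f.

302.7 ft

W: 96.1 m = 96100 mm.
Magnification m = w/W = dᵢ/dₒ; combined with 1/f = 1/dₒ + 1/dᵢ this gives dₒ = f·(1 + W/w).
dₒ = 23.4 mm × (1 + 96100/24.38) = 23.4 × 3942.7555 ≈ 92260.480 mm = 92260.480/304.8 ft = 302.692 ft.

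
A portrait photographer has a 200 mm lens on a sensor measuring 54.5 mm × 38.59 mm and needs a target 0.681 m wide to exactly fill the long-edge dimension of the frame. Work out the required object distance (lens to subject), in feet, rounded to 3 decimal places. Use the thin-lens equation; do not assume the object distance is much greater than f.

8.855 ft

W: 0.681 m = 681 mm.
Magnification m = w/W = dᵢ/dₒ; combined with 1/f = 1/dₒ + 1/dᵢ this gives dₒ = f·(1 + W/w).
dₒ = 200 mm × (1 + 681/54.5) = 200 × 13.4954 ≈ 2699.083 mm = 2699.083/304.8 ft = 8.85526 ft.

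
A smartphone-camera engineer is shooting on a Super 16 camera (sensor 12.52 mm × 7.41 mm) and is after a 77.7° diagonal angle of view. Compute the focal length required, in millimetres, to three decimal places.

9.031 mm

Sensor diagonal = √(12.52² + 7.41²) = √211.6585 ≈ 14.5485 mm.
From α = 2·arctan(d/2f) we get f = d / (2·tan(α/2)).
With d = 14.5485 mm and α/2 = 38.85°, tan(α/2) ≈ 0.80546, so f ≈ 14.5485 / 1.61092 ≈ 9.0312 mm.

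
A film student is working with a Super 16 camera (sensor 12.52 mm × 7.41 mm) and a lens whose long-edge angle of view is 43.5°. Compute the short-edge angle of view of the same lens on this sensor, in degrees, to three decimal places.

From the long-edge AOV: f = 12.52 / (2·tan(21.75°)) = 12.52 / 0.79792 ≈ 15.6908 mm.
Short-edge AOV = 2·arctan(7.41 / (2 × 15.6908)) = 2·arctan(0.23613) ≈ 26.5713°.

26.571°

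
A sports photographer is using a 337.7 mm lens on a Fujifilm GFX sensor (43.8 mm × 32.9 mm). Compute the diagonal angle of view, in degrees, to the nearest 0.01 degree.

9.27°

Sensor diagonal = √(43.8² + 32.9²) = √3000.8500 ≈ 54.7800 mm.
Angle of view α = 2·arctan(d/2f) with d = 54.7800 mm and f = 337.7 mm.
d/2f = 0.08111; arctan(0.08111) ≈ 4.6370°, so α ≈ 9.2739°.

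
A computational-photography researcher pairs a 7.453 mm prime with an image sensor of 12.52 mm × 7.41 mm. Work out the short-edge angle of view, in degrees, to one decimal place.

Angle of view α = 2·arctan(h/2f) with h = 7.41 mm and f = 7.453 mm.
h/2f = 0.49712; arctan(0.49712) ≈ 26.4327°, so α ≈ 52.8653°.

52.9°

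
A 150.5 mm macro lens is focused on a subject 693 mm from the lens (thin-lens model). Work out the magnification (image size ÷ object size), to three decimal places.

0.277×

Thin lens: 1/f = 1/dₒ + 1/dᵢ → 1/dᵢ = 1/150.5 − 1/693 = 0.0052015 mm⁻¹, so dᵢ ≈ 192.2516 mm.
Magnification m = dᵢ/dₒ = 192.2516/693 ≈ 0.27742.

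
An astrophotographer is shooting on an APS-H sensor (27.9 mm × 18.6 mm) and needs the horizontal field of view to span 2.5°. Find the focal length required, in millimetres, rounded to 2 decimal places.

From α = 2·arctan(w/2f) we get f = w / (2·tan(α/2)).
With w = 27.9 mm and α/2 = 1.25°, tan(α/2) ≈ 0.02182, so f ≈ 27.9 / 0.04364 ≈ 639.3194 mm.

639.32 mm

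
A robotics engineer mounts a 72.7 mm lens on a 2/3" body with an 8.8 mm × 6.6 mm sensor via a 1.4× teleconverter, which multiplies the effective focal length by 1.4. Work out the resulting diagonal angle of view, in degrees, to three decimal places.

6.186°

Effective focal length f = 72.7 × 1.4 = 101.78 mm.
Sensor diagonal = √(8.8² + 6.6²) = √121.0000 ≈ 11.0000 mm.
α = 2·arctan(11.000 / (2 × 101.78)) = 2·arctan(0.05404) ≈ 6.1863°.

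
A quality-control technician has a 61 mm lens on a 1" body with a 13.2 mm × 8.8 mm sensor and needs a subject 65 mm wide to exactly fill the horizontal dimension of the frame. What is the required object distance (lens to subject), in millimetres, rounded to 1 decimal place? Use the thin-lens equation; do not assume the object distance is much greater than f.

Magnification m = w/W = dᵢ/dₒ; combined with 1/f = 1/dₒ + 1/dᵢ this gives dₒ = f·(1 + W/w).
dₒ = 61 mm × (1 + 65/13.2) = 61 × 5.9242 ≈ 361.379 mm.

361.4 mm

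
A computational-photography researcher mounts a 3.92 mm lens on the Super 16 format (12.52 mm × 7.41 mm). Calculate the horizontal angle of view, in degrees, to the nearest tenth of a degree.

Angle of view α = 2·arctan(w/2f) with w = 12.52 mm and f = 3.92 mm.
w/2f = 1.59694; arctan(1.59694) ≈ 57.9453°, so α ≈ 115.8906°.

115.9°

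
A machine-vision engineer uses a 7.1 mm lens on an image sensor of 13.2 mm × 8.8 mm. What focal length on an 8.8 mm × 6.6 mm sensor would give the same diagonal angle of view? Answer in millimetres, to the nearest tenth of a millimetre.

4.9 mm

Sensor diagonal = √(13.2² + 8.8²) = √251.6800 ≈ 15.8644 mm.
Sensor diagonal = √(8.8² + 6.6²) = √121.0000 ≈ 11.0000 mm.
Equal angle of view means equal diagonal/f ratio, so f₂ = f₁ · (diagonal₂/diagonal₁) = 7.1 × 11.0000/15.8644.
f₂ = 7.1 × 0.69338 ≈ 4.923 mm.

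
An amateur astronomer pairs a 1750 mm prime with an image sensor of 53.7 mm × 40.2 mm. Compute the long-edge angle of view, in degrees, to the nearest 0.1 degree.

1.8°

Angle of view α = 2·arctan(w/2f) with w = 53.7 mm and f = 1750 mm.
w/2f = 0.01534; arctan(0.01534) ≈ 0.8790°, so α ≈ 1.7580°.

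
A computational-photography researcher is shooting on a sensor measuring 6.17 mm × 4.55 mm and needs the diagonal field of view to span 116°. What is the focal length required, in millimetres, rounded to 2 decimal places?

Sensor diagonal = √(6.17² + 4.55²) = √58.7714 ≈ 7.6663 mm.
From α = 2·arctan(d/2f) we get f = d / (2·tan(α/2)).
With d = 7.6663 mm and α/2 = 58°, tan(α/2) ≈ 1.60033, so f ≈ 7.6663 / 3.20067 ≈ 2.3952 mm.

2.40 mm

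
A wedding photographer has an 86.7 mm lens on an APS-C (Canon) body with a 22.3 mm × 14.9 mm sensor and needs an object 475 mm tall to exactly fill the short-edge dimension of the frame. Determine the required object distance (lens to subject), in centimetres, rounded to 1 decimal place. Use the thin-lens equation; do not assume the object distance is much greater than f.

Magnification m = h/W = dᵢ/dₒ; combined with 1/f = 1/dₒ + 1/dᵢ this gives dₒ = f·(1 + W/h).
dₒ = 86.7 mm × (1 + 475/14.9) = 86.7 × 32.8792 ≈ 2850.626 mm = 285.063 cm.

285.1 cm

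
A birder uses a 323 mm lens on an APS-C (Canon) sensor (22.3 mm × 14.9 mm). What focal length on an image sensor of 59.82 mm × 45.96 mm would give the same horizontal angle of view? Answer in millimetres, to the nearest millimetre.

866 mm

Equal angle of view means equal width/f ratio, so f₂ = f₁ · (width₂/width₁) = 323 × 59.82/22.3.
f₂ = 323 × 2.68251 ≈ 866.451 mm.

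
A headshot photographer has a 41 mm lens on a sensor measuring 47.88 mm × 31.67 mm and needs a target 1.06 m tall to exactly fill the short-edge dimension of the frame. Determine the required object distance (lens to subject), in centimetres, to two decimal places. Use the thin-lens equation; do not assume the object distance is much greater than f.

W: 1.06 m = 1060 mm.
Magnification m = h/W = dᵢ/dₒ; combined with 1/f = 1/dₒ + 1/dᵢ this gives dₒ = f·(1 + W/h).
dₒ = 41 mm × (1 + 1060/31.67) = 41 × 34.4702 ≈ 1413.277 mm = 141.328 cm.

141.33 cm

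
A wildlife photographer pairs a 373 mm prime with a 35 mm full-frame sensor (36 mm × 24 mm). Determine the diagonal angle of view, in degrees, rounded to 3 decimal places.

Sensor diagonal = √(36² + 24²) = √1872.0000 ≈ 43.2666 mm.
Angle of view α = 2·arctan(d/2f) with d = 43.2666 mm and f = 373 mm.
d/2f = 0.05800; arctan(0.05800) ≈ 3.3193°, so α ≈ 6.6387°.

6.639°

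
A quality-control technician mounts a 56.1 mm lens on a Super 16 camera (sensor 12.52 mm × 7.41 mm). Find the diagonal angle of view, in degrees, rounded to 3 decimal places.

Sensor diagonal = √(12.52² + 7.41²) = √211.6585 ≈ 14.5485 mm.
Angle of view α = 2·arctan(d/2f) with d = 14.5485 mm and f = 56.1 mm.
d/2f = 0.12967; arctan(0.12967) ≈ 7.3881°, so α ≈ 14.7761°.

14.776°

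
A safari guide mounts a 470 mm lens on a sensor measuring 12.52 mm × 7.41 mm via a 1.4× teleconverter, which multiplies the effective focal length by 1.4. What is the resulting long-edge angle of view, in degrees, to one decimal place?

1.1°

Effective focal length f = 470 × 1.4 = 658 mm.
α = 2·arctan(12.52 / (2 × 658)) = 2·arctan(0.00951) ≈ 1.0902°.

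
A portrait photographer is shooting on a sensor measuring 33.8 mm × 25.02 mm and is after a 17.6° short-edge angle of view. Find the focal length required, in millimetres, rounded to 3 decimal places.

From α = 2·arctan(h/2f) we get f = h / (2·tan(α/2)).
With h = 25.02 mm and α/2 = 8.8°, tan(α/2) ≈ 0.15481, so f ≈ 25.02 / 0.30962 ≈ 80.8097 mm.

80.810 mm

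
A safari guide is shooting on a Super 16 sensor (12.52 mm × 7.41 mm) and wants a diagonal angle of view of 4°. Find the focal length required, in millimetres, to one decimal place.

Sensor diagonal = √(12.52² + 7.41²) = √211.6585 ≈ 14.5485 mm.
From α = 2·arctan(d/2f) we get f = d / (2·tan(α/2)).
With d = 14.5485 mm and α/2 = 2°, tan(α/2) ≈ 0.03492, so f ≈ 14.5485 / 0.06984 ≈ 208.3071 mm.

208.3 mm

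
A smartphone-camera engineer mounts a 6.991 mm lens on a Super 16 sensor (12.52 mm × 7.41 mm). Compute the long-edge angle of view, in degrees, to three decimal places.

Angle of view α = 2·arctan(w/2f) with w = 12.52 mm and f = 6.991 mm.
w/2f = 0.89544; arctan(0.89544) ≈ 41.8424°, so α ≈ 83.6849°.

83.685°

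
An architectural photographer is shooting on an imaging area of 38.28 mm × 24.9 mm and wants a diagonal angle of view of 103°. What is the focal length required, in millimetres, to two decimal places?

18.16 mm

Sensor diagonal = √(38.28² + 24.9²) = √2085.3684 ≈ 45.6658 mm.
From α = 2·arctan(d/2f) we get f = d / (2·tan(α/2)).
With d = 45.6658 mm and α/2 = 51.5°, tan(α/2) ≈ 1.25717, so f ≈ 45.6658 / 2.51434 ≈ 18.1621 mm.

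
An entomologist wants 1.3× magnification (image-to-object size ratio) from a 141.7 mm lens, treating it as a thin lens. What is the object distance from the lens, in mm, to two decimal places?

With m = dᵢ/dₒ and 1/f = 1/dₒ + 1/dᵢ, substituting dᵢ = m·dₒ gives 1/f = (1 + 1/m)/dₒ, hence dₒ = f·(1 + 1/m).
dₒ = 141.7 × (1 + 1/1.3) = 141.7 × 1.76923 ≈ 250.700 mm.

250.70 mm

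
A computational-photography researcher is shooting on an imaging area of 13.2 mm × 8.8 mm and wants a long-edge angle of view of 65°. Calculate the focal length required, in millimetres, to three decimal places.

From α = 2·arctan(w/2f) we get f = w / (2·tan(α/2)).
With w = 13.2 mm and α/2 = 32.5°, tan(α/2) ≈ 0.63707, so f ≈ 13.2 / 1.27414 ≈ 10.3599 mm.

10.360 mm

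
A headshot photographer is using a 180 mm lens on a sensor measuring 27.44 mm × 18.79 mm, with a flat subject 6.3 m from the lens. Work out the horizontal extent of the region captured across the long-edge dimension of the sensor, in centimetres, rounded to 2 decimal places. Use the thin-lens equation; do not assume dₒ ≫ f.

93.30 cm

dₒ: 6.3 m = 6300 mm.
Similar triangles through the lens centre give W/dₒ = w/dᵢ; with 1/f = 1/dₒ + 1/dᵢ this gives W = w·(dₒ − f)/f.
W = 27.44 mm × (6300 − 180) / 180 = 27.44 × 34.0000 ≈ 932.960 mm = 93.296 cm.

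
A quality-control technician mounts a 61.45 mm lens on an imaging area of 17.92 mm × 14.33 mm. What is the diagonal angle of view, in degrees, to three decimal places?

21.150°

Sensor diagonal = √(17.92² + 14.33²) = √526.4753 ≈ 22.9450 mm.
Angle of view α = 2·arctan(d/2f) with d = 22.9450 mm and f = 61.45 mm.
d/2f = 0.18670; arctan(0.18670) ≈ 10.5752°, so α ≈ 21.1504°.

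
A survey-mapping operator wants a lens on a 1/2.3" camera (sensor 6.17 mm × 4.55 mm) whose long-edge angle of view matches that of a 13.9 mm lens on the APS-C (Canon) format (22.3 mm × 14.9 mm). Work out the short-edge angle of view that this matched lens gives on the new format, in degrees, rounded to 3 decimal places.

Equal long-edge AOV ⇒ f₂ = f₁ · 6.17/22.3 = 13.9 × 0.27668 ≈ 3.8459 mm.
Short-edge AOV on the new format = 2·arctan(4.55 / (2 × 3.8459)) = 2·arctan(0.59154) ≈ 61.2123°.

61.212°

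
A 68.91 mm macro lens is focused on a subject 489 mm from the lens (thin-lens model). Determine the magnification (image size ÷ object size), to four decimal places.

Thin lens: 1/f = 1/dₒ + 1/dᵢ → 1/dᵢ = 1/68.91 − 1/489 = 0.0124667 mm⁻¹, so dᵢ ≈ 80.2137 mm.
Magnification m = dᵢ/dₒ = 80.2137/489 ≈ 0.16404.

0.1640×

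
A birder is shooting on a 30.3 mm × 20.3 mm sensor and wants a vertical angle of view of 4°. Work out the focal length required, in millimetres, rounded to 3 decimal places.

From α = 2·arctan(h/2f) we get f = h / (2·tan(α/2)).
With h = 20.3 mm and α/2 = 2°, tan(α/2) ≈ 0.03492, so f ≈ 20.3 / 0.06984 ≈ 290.6580 mm.

290.658 mm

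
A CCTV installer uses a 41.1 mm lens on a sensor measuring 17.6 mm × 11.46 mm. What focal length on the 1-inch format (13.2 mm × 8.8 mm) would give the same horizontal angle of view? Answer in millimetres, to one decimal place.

30.8 mm

Equal angle of view means equal width/f ratio, so f₂ = f₁ · (width₂/width₁) = 41.1 × 13.2/17.6.
f₂ = 41.1 × 0.75000 ≈ 30.825 mm.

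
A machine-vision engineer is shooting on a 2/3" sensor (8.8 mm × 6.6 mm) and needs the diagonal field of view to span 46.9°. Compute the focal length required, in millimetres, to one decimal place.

Sensor diagonal = √(8.8² + 6.6²) = √121.0000 ≈ 11.0000 mm.
From α = 2·arctan(d/2f) we get f = d / (2·tan(α/2)).
With d = 11.0000 mm and α/2 = 23.45°, tan(α/2) ≈ 0.43378, so f ≈ 11.0000 / 0.86755 ≈ 12.6794 mm.

12.7 mm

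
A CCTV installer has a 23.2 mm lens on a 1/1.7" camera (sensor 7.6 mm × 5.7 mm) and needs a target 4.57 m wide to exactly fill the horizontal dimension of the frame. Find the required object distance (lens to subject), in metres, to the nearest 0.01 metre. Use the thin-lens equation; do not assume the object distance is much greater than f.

W: 4.57 m = 4570 mm.
Magnification m = w/W = dᵢ/dₒ; combined with 1/f = 1/dₒ + 1/dᵢ this gives dₒ = f·(1 + W/w).
dₒ = 23.2 mm × (1 + 4570/7.6) = 23.2 × 602.3158 ≈ 13973.726 mm = 13.9737 m.

13.97 m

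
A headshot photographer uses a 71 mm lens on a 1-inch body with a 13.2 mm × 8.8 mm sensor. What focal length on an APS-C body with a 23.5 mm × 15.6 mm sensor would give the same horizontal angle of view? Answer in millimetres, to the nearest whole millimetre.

126 mm

Equal angle of view means equal width/f ratio, so f₂ = f₁ · (width₂/width₁) = 71 × 23.5/13.2.
f₂ = 71 × 1.78030 ≈ 126.402 mm.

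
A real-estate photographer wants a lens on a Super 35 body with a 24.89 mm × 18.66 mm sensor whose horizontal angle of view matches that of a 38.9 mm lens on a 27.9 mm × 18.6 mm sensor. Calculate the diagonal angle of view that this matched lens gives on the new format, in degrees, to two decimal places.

Equal horizontal AOV ⇒ f₂ = f₁ · 24.89/27.9 = 38.9 × 0.89211 ≈ 34.7033 mm.
Sensor diagonal = √(24.89² + 18.66²) = √967.7077 ≈ 31.1080 mm.
Diagonal AOV on the new format = 2·arctan(31.1080 / (2 × 34.7033)) = 2·arctan(0.44820) ≈ 48.2838°.

48.28°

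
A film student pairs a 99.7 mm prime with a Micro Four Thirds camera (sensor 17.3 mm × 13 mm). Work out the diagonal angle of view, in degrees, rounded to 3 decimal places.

12.388°

Sensor diagonal = √(17.3² + 13²) = √468.2900 ≈ 21.6400 mm.
Angle of view α = 2·arctan(d/2f) with d = 21.6400 mm and f = 99.7 mm.
d/2f = 0.10853; arctan(0.10853) ≈ 6.1938°, so α ≈ 12.3876°.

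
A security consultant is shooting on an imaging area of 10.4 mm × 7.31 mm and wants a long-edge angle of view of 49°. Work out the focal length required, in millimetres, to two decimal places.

From α = 2·arctan(w/2f) we get f = w / (2·tan(α/2)).
With w = 10.4 mm and α/2 = 24.5°, tan(α/2) ≈ 0.45573, so f ≈ 10.4 / 0.91145 ≈ 11.4104 mm.

11.41 mm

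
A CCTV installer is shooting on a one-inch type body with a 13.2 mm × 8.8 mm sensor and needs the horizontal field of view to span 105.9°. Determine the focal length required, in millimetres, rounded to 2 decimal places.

From α = 2·arctan(w/2f) we get f = w / (2·tan(α/2)).
With w = 13.2 mm and α/2 = 52.95°, tan(α/2) ≈ 1.32464, so f ≈ 13.2 / 2.64928 ≈ 4.9825 mm.

4.98 mm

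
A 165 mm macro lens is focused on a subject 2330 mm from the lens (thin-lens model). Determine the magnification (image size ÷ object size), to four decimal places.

0.0762×

Thin lens: 1/f = 1/dₒ + 1/dᵢ → 1/dᵢ = 1/165 − 1/2330 = 0.0056314 mm⁻¹, so dᵢ ≈ 177.5751 mm.
Magnification m = dᵢ/dₒ = 177.5751/2330 ≈ 0.07621.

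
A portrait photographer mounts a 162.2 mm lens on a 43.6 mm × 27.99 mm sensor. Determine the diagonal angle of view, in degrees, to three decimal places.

18.149°

Sensor diagonal = √(43.6² + 27.99²) = √2684.4001 ≈ 51.8112 mm.
Angle of view α = 2·arctan(d/2f) with d = 51.8112 mm and f = 162.2 mm.
d/2f = 0.15971; arctan(0.15971) ≈ 9.0743°, so α ≈ 18.1486°.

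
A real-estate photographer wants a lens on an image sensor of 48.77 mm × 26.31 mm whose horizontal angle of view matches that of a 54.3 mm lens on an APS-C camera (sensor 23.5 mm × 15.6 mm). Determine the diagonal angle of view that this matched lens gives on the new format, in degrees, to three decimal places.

Equal horizontal AOV ⇒ f₂ = f₁ · 48.77/23.5 = 54.3 × 2.07532 ≈ 112.6898 mm.
Sensor diagonal = √(48.77² + 26.31²) = √3070.7290 ≈ 55.4142 mm.
Diagonal AOV on the new format = 2·arctan(55.4142 / (2 × 112.6898)) = 2·arctan(0.24587) ≈ 27.6267°.

27.627°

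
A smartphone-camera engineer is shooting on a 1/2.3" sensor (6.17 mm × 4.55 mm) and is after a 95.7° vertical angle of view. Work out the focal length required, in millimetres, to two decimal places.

From α = 2·arctan(h/2f) we get f = h / (2·tan(α/2)).
With h = 4.55 mm and α/2 = 47.85°, tan(α/2) ≈ 1.10478, so f ≈ 4.55 / 2.20956 ≈ 2.0592 mm.

2.06 mm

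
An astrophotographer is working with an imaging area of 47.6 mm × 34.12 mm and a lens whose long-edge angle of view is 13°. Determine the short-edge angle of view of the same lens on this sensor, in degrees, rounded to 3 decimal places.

From the long-edge AOV: f = 47.6 / (2·tan(6.5°)) = 47.6 / 0.22787 ≈ 208.8899 mm.
Short-edge AOV = 2·arctan(34.12 / (2 × 208.8899)) = 2·arctan(0.08167) ≈ 9.3379°.

9.338°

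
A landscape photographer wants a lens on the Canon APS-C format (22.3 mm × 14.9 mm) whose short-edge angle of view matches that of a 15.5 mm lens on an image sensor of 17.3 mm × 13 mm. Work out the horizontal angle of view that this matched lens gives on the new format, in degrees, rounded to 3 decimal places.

Equal short-edge AOV ⇒ f₂ = f₁ · 14.9/13 = 15.5 × 1.14615 ≈ 17.7654 mm.
Horizontal AOV on the new format = 2·arctan(22.3 / (2 × 17.7654)) = 2·arctan(0.62763) ≈ 64.2268°.

64.227°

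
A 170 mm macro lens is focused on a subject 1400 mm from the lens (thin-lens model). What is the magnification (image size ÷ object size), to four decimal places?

0.1382×

Thin lens: 1/f = 1/dₒ + 1/dᵢ → 1/dᵢ = 1/170 − 1/1400 = 0.0051681 mm⁻¹, so dᵢ ≈ 193.4959 mm.
Magnification m = dᵢ/dₒ = 193.4959/1400 ≈ 0.13821.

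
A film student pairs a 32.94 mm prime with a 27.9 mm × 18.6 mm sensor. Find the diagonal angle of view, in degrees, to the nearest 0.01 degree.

53.95°

Sensor diagonal = √(27.9² + 18.6²) = √1124.3700 ≈ 33.5316 mm.
Angle of view α = 2·arctan(d/2f) with d = 33.5316 mm and f = 32.94 mm.
d/2f = 0.50898; arctan(0.50898) ≈ 26.9752°, so α ≈ 53.9504°.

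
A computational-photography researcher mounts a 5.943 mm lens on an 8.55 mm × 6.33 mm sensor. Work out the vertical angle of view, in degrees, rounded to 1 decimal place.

56.1°

Angle of view α = 2·arctan(h/2f) with h = 6.33 mm and f = 5.943 mm.
h/2f = 0.53256; arctan(0.53256) ≈ 28.0379°, so α ≈ 56.0759°.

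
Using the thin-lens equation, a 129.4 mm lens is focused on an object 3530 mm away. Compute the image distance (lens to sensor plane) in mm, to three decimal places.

134.324 mm

1/dᵢ = 1/f − 1/dₒ = 1/129.4 − 1/3530 = 0.0074447 mm⁻¹.
dᵢ = 1/0.0074447 ≈ 134.3239 mm.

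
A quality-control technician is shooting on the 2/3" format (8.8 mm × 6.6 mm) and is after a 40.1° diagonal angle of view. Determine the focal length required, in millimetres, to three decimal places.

15.070 mm

Sensor diagonal = √(8.8² + 6.6²) = √121.0000 ≈ 11.0000 mm.
From α = 2·arctan(d/2f) we get f = d / (2·tan(α/2)).
With d = 11.0000 mm and α/2 = 20.05°, tan(α/2) ≈ 0.36496, so f ≈ 11.0000 / 0.72992 ≈ 15.0702 mm.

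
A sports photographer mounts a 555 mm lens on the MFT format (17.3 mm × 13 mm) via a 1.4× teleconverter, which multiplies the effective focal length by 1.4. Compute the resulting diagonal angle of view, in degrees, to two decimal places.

Effective focal length f = 555 × 1.4 = 777 mm.
Sensor diagonal = √(17.3² + 13²) = √468.2900 ≈ 21.6400 mm.
α = 2·arctan(21.640 / (2 × 777)) = 2·arctan(0.01393) ≈ 1.5956°.

1.60°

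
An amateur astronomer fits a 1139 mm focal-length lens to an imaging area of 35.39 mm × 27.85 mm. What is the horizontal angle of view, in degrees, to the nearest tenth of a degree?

Angle of view α = 2·arctan(w/2f) with w = 35.39 mm and f = 1139 mm.
w/2f = 0.01554; arctan(0.01554) ≈ 0.8901°, so α ≈ 1.7801°.

1.8°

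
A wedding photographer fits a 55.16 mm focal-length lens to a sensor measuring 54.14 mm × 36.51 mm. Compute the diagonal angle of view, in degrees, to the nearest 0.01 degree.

61.24°

Sensor diagonal = √(54.14² + 36.51²) = √4264.1197 ≈ 65.3002 mm.
Angle of view α = 2·arctan(d/2f) with d = 65.3002 mm and f = 55.16 mm.
d/2f = 0.59192; arctan(0.59192) ≈ 30.6220°, so α ≈ 61.2440°.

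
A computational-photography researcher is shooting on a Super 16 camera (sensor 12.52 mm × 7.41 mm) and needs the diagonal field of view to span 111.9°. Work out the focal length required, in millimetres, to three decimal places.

4.916 mm

Sensor diagonal = √(12.52² + 7.41²) = √211.6585 ≈ 14.5485 mm.
From α = 2·arctan(d/2f) we get f = d / (2·tan(α/2)).
With d = 14.5485 mm and α/2 = 55.95°, tan(α/2) ≈ 1.47977, so f ≈ 14.5485 / 2.95955 ≈ 4.9158 mm.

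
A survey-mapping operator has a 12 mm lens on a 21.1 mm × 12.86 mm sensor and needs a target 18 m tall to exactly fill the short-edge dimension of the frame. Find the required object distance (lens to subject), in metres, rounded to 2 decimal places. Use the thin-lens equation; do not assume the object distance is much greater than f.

16.81 m

W: 18 m = 18000 mm.
Magnification m = h/W = dᵢ/dₒ; combined with 1/f = 1/dₒ + 1/dᵢ this gives dₒ = f·(1 + W/h).
dₒ = 12 mm × (1 + 18000/12.86) = 12 × 1400.6890 ≈ 16808.267 mm = 16.8083 m.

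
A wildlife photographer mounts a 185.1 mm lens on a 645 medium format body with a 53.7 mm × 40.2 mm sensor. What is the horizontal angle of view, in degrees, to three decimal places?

Angle of view α = 2·arctan(w/2f) with w = 53.7 mm and f = 185.1 mm.
w/2f = 0.14506; arctan(0.14506) ≈ 8.2536°, so α ≈ 16.5071°.

16.507°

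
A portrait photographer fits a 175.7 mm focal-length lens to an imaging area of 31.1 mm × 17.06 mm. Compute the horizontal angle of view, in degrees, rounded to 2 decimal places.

10.12°

Angle of view α = 2·arctan(w/2f) with w = 31.1 mm and f = 175.7 mm.
w/2f = 0.08850; arctan(0.08850) ≈ 5.0577°, so α ≈ 10.1154°.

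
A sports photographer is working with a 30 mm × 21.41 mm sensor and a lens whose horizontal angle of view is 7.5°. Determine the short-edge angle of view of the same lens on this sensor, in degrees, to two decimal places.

From the horizontal AOV: f = 30 / (2·tan(3.75°)) = 30 / 0.13109 ≈ 228.8558 mm.
Short-edge AOV = 2·arctan(21.41 / (2 × 228.8558)) = 2·arctan(0.04678) ≈ 5.3563°.

5.36°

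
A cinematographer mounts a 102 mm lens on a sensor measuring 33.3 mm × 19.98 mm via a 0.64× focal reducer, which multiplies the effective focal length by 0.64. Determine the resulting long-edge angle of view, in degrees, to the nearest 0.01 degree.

Effective focal length f = 102 × 0.64 = 65.28 mm.
α = 2·arctan(33.3 / (2 × 65.28)) = 2·arctan(0.25506) ≈ 28.6170°.

28.62°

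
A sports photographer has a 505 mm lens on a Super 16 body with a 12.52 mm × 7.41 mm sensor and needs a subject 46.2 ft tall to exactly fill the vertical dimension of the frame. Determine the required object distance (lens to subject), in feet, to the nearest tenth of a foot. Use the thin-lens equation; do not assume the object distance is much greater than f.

3150.2 ft

W: 46.2 ft × 304.8 mm/ft = 14081.76 mm.
Magnification m = h/W = dᵢ/dₒ; combined with 1/f = 1/dₒ + 1/dᵢ this gives dₒ = f·(1 + W/h).
dₒ = 505 mm × (1 + 14081.8/7.41) = 505 × 1901.3724 ≈ 960193.066 mm = 960193.066/304.8 ft = 3150.24 ft.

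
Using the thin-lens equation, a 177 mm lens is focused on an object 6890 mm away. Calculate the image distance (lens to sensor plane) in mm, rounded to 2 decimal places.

1/dᵢ = 1/f − 1/dₒ = 1/177 − 1/6890 = 0.0055046 mm⁻¹.
dᵢ = 1/0.0055046 ≈ 181.6669 mm.

181.67 mm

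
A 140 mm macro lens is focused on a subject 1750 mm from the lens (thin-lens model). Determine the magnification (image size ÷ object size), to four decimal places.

Thin lens: 1/f = 1/dₒ + 1/dᵢ → 1/dᵢ = 1/140 − 1/1750 = 0.0065714 mm⁻¹, so dᵢ ≈ 152.1739 mm.
Magnification m = dᵢ/dₒ = 152.1739/1750 ≈ 0.08696.

0.0870×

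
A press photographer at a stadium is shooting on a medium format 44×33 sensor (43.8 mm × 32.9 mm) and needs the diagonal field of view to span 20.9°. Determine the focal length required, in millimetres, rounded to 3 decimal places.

Sensor diagonal = √(43.8² + 32.9²) = √3000.8500 ≈ 54.7800 mm.
From α = 2·arctan(d/2f) we get f = d / (2·tan(α/2)).
With d = 54.7800 mm and α/2 = 10.45°, tan(α/2) ≈ 0.18444, so f ≈ 54.7800 / 0.36887 ≈ 148.5064 mm.

148.506 mm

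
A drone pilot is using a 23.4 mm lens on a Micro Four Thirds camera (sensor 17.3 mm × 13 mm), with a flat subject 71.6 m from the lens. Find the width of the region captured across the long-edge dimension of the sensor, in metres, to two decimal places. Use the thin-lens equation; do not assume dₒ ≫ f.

dₒ: 71.6 m = 71600 mm.
Similar triangles through the lens centre give W/dₒ = w/dᵢ; with 1/f = 1/dₒ + 1/dᵢ this gives W = w·(dₒ − f)/f.
W = 17.3 mm × (71600 − 23.4) / 23.4 = 17.3 × 3058.8291 ≈ 52917.743 mm = 52.9177 m.

52.92 m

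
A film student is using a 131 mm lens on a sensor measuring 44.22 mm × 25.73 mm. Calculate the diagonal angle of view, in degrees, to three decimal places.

22.098°

Sensor diagonal = √(44.22² + 25.73²) = √2617.4413 ≈ 51.1609 mm.
Angle of view α = 2·arctan(d/2f) with d = 51.1609 mm and f = 131 mm.
d/2f = 0.19527; arctan(0.19527) ≈ 11.0492°, so α ≈ 22.0983°.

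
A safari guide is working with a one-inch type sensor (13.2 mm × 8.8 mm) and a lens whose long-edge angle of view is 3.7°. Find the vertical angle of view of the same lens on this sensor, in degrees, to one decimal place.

2.5°

From the long-edge AOV: f = 13.2 / (2·tan(1.85°)) = 13.2 / 0.06460 ≈ 204.3355 mm.
Vertical AOV = 2·arctan(8.8 / (2 × 204.3355)) = 2·arctan(0.02153) ≈ 2.4671°.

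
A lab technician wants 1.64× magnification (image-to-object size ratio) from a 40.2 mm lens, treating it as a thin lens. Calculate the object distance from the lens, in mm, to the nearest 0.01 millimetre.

With m = dᵢ/dₒ and 1/f = 1/dₒ + 1/dᵢ, substituting dᵢ = m·dₒ gives 1/f = (1 + 1/m)/dₒ, hence dₒ = f·(1 + 1/m).
dₒ = 40.2 × (1 + 1/1.64) = 40.2 × 1.60976 ≈ 64.712 mm.

64.71 mm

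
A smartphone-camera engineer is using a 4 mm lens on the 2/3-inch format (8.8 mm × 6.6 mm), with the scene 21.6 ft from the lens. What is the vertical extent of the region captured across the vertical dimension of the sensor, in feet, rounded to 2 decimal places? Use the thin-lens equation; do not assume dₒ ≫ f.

dₒ: 21.6 ft × 304.8 mm/ft = 6583.68 mm.
Similar triangles through the lens centre give W/dₒ = h/dᵢ; with 1/f = 1/dₒ + 1/dᵢ this gives W = h·(dₒ − f)/f.
W = 6.6 mm × (6583.68 − 4) / 4 = 6.6 × 1644.9199 ≈ 10856.472 mm = 10856.472/304.8 ft = 35.6183 ft.

35.62 ft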